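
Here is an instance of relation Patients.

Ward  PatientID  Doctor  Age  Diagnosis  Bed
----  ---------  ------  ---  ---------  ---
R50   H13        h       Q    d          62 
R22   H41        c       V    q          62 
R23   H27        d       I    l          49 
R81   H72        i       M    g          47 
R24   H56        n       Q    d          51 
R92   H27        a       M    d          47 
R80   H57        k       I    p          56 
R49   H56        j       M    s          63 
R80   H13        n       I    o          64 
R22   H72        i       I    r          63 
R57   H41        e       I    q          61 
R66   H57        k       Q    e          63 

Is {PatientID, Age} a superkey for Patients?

All 12 rows have distinct {PatientID, Age} values, so {PatientID, Age} → (all attributes) holds and {PatientID, Age} is a superkey.

Yes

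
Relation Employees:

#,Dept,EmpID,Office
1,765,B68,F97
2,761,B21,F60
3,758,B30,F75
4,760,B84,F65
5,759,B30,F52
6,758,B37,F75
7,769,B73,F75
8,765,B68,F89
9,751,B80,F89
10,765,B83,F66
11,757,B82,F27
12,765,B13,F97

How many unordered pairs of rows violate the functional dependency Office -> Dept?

Office=F97: all 2 rows agree on Dept — 0 pairs.
Office=F75: violating pairs (3,7), (6,7) — 2 pairs.
Office=F89: violating pairs (8,9) — 1 pair.

3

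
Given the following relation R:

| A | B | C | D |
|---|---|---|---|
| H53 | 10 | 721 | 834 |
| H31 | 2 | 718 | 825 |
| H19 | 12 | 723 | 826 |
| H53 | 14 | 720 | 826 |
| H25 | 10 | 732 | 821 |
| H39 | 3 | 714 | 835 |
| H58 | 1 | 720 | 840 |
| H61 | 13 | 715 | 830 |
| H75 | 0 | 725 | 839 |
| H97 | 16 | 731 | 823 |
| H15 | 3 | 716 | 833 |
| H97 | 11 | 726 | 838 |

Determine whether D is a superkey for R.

Two distinct rows share D=826, so D does not determine every attribute — not a superkey.

No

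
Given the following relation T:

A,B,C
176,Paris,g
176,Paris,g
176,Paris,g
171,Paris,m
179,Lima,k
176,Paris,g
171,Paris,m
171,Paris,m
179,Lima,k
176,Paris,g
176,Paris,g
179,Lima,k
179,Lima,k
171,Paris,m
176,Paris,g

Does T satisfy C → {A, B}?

C=g: 7 rows → {A,B} = (176, Paris), (176, Paris), (176, Paris), (176, Paris), (176, Paris), (176, Paris), (176, Paris) ✓
C=m: 4 rows → {A,B} = (171, Paris), (171, Paris), (171, Paris), (171, Paris) ✓
C=k: 4 rows → {A,B} = (179, Lima), (179, Lima), (179, Lima), (179, Lima) ✓
Every C value is associated with a single {A, B} value, so C → {A, B} holds.

Yes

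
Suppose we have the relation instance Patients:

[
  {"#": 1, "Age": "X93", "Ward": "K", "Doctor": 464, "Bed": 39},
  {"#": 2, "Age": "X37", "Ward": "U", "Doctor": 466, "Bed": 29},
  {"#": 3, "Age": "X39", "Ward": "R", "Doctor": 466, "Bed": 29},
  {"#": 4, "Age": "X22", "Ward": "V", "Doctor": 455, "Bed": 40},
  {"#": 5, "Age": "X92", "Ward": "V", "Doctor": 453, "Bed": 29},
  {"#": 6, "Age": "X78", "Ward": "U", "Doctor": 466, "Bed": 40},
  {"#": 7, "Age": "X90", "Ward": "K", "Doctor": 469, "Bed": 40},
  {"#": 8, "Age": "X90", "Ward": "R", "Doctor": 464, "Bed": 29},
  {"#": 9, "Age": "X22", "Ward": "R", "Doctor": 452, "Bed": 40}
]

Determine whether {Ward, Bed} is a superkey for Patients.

No

Rows 3 and 8 have the same {Ward, Bed} value (Ward=R, Bed=29) but are distinct tuples, so {Ward, Bed} does not determine every attribute — not a superkey.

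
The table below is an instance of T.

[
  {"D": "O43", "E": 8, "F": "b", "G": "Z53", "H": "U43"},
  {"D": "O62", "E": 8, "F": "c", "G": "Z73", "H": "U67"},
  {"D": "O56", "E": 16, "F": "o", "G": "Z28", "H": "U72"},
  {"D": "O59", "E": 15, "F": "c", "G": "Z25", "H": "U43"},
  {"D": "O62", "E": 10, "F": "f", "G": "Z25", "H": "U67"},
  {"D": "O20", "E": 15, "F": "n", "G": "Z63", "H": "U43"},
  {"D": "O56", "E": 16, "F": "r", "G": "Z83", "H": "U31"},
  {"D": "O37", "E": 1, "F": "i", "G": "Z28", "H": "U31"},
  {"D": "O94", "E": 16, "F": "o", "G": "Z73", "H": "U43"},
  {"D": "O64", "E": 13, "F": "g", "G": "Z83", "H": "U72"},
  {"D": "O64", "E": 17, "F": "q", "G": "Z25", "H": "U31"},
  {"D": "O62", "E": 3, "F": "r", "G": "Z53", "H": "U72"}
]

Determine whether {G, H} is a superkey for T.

All 12 rows have distinct {G, H} values, so {G, H} → (all attributes) holds and {G, H} is a superkey.

Yes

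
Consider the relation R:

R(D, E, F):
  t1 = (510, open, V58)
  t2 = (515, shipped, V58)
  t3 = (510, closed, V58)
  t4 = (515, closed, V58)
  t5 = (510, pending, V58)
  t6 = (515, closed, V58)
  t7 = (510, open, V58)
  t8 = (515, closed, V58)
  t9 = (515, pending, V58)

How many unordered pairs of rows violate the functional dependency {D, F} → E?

(D=510, F=V58): violating pairs (1,3), (1,5), (3,5), (3,7), (5,7) — 5 pairs.
(D=515, F=V58): violating pairs (2,4), (2,6), (2,8), (2,9), (4,9), (6,9), (8,9) — 7 pairs.

12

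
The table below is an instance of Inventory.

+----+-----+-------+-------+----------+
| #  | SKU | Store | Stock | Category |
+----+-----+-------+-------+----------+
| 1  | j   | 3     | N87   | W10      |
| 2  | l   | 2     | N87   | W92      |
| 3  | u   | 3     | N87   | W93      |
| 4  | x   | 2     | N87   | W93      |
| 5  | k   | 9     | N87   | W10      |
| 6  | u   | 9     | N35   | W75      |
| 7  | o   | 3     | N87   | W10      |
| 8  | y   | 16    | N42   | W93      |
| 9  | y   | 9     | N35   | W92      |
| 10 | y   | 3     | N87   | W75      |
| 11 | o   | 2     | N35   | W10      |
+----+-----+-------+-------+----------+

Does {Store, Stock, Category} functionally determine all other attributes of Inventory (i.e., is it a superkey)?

Rows 1 and 7 have the same {Store, Stock, Category} value (Store=3, Stock=N87, Category=W10) but are distinct tuples, so {Store, Stock, Category} does not determine every attribute — not a superkey.

No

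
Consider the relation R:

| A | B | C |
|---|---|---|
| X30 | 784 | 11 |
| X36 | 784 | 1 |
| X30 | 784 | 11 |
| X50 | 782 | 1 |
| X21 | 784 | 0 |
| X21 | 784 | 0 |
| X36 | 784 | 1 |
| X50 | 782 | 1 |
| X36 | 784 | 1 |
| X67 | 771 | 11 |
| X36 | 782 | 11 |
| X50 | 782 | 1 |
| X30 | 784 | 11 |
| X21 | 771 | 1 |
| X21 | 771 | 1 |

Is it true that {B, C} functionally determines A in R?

Yes

(B=784, C=11): 3 rows → A = X30, X30, X30 ✓
(B=784, C=1): 3 rows → A = X36, X36, X36 ✓
(B=782, C=1): 3 rows → A = X50, X50, X50 ✓
(B=784, C=0): 2 rows → A = X21, X21 ✓
(B=771, C=11): 1 row → A = X67 ✓
(B=782, C=11): 1 row → A = X36 ✓
(B=771, C=1): 2 rows → A = X21, X21 ✓
Every {B, C} value is associated with a single A value, so {B, C} -> A holds.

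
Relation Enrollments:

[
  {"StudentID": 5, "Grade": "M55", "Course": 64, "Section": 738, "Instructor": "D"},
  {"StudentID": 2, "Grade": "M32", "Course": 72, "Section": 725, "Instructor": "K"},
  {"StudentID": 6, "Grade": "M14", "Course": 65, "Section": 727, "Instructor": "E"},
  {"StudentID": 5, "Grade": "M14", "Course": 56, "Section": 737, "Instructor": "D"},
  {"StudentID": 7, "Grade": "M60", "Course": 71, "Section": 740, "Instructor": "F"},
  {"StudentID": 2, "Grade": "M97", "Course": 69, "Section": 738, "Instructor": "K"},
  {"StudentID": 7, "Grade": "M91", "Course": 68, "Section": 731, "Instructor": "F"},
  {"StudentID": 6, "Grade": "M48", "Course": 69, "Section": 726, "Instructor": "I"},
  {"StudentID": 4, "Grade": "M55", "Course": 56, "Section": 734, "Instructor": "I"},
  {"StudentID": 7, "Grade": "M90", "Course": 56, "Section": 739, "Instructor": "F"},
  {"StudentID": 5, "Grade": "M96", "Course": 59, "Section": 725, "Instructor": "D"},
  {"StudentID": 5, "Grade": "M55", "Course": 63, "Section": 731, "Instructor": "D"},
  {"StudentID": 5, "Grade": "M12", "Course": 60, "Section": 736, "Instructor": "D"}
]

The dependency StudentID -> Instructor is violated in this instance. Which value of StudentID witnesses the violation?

StudentID=5: 5 rows → Instructor = D, D, D, D, D ✓
StudentID=2: 2 rows → Instructor = K, K ✓
StudentID=6: 2 rows → Instructor takes values {E, I} — violation
StudentID=7: 3 rows → Instructor = F, F, F ✓
StudentID=4: 1 row → Instructor = I ✓
The only StudentID value with inconsistent Instructor is StudentID=6.

6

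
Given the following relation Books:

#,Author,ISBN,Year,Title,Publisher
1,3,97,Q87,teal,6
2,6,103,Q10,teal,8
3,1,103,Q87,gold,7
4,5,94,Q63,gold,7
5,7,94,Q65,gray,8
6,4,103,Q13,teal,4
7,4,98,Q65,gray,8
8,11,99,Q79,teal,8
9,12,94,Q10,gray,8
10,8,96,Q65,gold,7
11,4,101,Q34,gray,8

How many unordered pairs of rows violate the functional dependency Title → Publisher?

5

Title=teal: violating pairs (1,2), (1,6), (1,8), (2,6), (6,8) — 5 pairs.
Title=gold: all 3 rows agree on Publisher — 0 pairs.
Title=gray: all 4 rows agree on Publisher — 0 pairs.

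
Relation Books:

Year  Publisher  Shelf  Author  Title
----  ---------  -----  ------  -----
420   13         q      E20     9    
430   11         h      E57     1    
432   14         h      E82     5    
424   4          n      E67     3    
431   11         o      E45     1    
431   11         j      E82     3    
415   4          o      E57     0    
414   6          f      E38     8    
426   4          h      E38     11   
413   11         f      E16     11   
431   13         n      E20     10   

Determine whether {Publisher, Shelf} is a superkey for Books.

Yes

All 11 rows have distinct {Publisher, Shelf} values, so {Publisher, Shelf} → (all attributes) holds and {Publisher, Shelf} is a superkey.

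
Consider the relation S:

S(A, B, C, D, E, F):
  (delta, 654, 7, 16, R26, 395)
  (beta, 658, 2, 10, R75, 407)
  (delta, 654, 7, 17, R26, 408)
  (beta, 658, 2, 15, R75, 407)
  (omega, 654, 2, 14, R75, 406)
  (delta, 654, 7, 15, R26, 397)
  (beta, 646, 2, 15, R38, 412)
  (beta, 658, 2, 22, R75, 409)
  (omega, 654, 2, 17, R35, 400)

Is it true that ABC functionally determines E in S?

No

(A=delta, B=654, C=7): 3 rows → E = R26, R26, R26 ✓
(A=beta, B=658, C=2): 3 rows → E = R75, R75, R75 ✓
(A=omega, B=654, C=2): 2 rows → E takes values {R75, R35} — violation
(A=beta, B=646, C=2): 1 row → E = R38 ✓
Two rows agree on ABC but differ on E, so ABC -> E does not hold.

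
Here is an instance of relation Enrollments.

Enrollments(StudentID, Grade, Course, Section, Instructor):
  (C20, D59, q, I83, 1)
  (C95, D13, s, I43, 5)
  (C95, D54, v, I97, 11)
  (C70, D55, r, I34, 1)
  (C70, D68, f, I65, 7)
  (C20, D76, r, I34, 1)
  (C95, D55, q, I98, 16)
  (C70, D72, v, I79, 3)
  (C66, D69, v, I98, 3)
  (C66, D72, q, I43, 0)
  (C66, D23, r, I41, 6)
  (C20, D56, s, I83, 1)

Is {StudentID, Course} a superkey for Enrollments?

All 12 rows have distinct {StudentID, Course} values, so {StudentID, Course} → (all attributes) holds and {StudentID, Course} is a superkey.

Yes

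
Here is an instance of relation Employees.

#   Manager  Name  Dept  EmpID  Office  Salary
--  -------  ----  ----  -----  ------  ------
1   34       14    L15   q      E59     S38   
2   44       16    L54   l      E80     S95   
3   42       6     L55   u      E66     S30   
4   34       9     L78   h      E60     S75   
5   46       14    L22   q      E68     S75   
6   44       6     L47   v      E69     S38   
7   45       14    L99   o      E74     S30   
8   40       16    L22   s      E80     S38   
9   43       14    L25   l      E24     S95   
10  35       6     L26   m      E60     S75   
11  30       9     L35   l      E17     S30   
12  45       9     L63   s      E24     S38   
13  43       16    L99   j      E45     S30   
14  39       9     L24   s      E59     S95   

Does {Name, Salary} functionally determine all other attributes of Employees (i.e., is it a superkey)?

Yes

All 14 rows have distinct {Name, Salary} values, so {Name, Salary} → (all attributes) holds and {Name, Salary} is a superkey.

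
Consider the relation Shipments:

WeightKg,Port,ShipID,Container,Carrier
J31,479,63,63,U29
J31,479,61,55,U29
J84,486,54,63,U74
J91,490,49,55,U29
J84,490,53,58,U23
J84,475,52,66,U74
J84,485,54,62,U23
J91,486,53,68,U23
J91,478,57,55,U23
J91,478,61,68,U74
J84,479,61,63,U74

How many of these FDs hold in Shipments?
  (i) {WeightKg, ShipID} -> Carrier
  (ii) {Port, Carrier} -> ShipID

(i) {WeightKg, ShipID} -> Carrier: (WeightKg=J84, ShipID=54): 2 rows → Carrier takes values {U74, U23} — violation — fails.
(ii) {Port, Carrier} -> ShipID: (Port=479, Carrier=U29): 2 rows → ShipID takes values {63, 61} — violation — fails.
None of the 2 dependencies hold.

0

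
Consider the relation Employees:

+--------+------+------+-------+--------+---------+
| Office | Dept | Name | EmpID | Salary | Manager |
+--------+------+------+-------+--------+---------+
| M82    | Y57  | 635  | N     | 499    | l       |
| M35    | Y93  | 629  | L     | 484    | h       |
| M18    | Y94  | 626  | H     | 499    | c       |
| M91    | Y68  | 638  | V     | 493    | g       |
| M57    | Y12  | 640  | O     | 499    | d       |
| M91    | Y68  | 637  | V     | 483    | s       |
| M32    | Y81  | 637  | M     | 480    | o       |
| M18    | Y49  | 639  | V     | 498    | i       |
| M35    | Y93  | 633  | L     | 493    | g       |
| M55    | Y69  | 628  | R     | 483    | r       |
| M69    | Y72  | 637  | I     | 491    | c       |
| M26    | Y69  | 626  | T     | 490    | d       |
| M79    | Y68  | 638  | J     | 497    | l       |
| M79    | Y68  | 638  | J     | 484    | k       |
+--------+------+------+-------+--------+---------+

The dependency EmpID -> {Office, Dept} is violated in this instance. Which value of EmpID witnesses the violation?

V

EmpID=N: 1 row → {Office,Dept} = (M82, Y57) ✓
EmpID=L: 2 rows → {Office,Dept} = (M35, Y93), (M35, Y93) ✓
EmpID=H: 1 row → {Office,Dept} = (M18, Y94) ✓
EmpID=V: 3 rows → {Office,Dept} takes values {(M91, Y68), (M18, Y49)} — violation
EmpID=O: 1 row → {Office,Dept} = (M57, Y12) ✓
EmpID=M: 1 row → {Office,Dept} = (M32, Y81) ✓
EmpID=R: 1 row → {Office,Dept} = (M55, Y69) ✓
EmpID=I: 1 row → {Office,Dept} = (M69, Y72) ✓
EmpID=T: 1 row → {Office,Dept} = (M26, Y69) ✓
EmpID=J: 2 rows → {Office,Dept} = (M79, Y68), (M79, Y68) ✓
The only EmpID value with inconsistent RHS is EmpID=V.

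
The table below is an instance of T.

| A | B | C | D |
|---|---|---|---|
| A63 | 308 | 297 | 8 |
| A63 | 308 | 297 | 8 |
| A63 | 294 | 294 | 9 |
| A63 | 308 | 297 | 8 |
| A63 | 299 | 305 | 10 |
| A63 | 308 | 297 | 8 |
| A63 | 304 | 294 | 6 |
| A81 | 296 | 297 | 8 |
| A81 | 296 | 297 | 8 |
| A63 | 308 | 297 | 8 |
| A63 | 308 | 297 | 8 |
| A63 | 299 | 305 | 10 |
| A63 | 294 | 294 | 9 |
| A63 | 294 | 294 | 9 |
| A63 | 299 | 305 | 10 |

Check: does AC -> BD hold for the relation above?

No

(A=A63, C=297): 6 rows → {B,D} = (308, 8), (308, 8), (308, 8), (308, 8), (308, 8), (308, 8) ✓
(A=A63, C=294): 4 rows → {B,D} takes values {(294, 9), (304, 6)} — violation
(A=A63, C=305): 3 rows → {B,D} = (299, 10), (299, 10), (299, 10) ✓
(A=A81, C=297): 2 rows → {B,D} = (296, 8), (296, 8) ✓
Two rows agree on AC but differ on BD, so AC -> BD does not hold.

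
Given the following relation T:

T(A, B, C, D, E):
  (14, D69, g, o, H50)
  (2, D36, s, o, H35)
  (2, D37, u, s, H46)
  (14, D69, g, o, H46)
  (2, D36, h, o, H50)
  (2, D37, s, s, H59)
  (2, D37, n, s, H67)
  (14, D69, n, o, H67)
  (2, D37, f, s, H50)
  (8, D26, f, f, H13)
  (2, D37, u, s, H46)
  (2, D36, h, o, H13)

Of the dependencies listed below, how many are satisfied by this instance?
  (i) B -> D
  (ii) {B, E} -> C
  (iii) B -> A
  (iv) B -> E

3

(i) B -> D: every LHS value maps to a single RHS value — holds.
(ii) {B, E} -> C: every LHS value maps to a single RHS value — holds.
(iii) B -> A: every LHS value maps to a single RHS value — holds.
(iv) B -> E: B=D69: 3 rows → E takes values {H50, H46, H67} — violation; B=D36: 3 rows → E takes values {H35, H50, H13} — violation; B=D37: 5 rows → E takes values {H46, H59, H67, H50} — violation — fails.
3 of the 4 dependencies hold.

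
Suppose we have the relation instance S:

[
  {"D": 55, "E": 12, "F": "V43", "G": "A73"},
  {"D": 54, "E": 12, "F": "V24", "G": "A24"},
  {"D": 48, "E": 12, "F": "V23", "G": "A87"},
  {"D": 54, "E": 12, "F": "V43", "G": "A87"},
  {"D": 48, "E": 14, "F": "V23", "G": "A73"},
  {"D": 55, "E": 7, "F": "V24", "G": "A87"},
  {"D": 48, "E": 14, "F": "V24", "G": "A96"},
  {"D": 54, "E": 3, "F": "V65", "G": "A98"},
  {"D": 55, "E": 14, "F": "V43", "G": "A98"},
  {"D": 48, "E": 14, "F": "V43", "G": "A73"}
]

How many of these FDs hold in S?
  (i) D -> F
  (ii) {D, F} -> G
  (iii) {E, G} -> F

0

(i) D -> F: D=55: 3 rows → F takes values {V43, V24} — violation; D=54: 3 rows → F takes values {V24, V43, V65} — violation; D=48: 4 rows → F takes values {V23, V24, V43} — violation — fails.
(ii) {D, F} -> G: (D=55, F=V43): 2 rows → G takes values {A73, A98} — violation; (D=48, F=V23): 2 rows → G takes values {A87, A73} — violation — fails.
(iii) {E, G} -> F: (E=12, G=A87): 2 rows → F takes values {V23, V43} — violation; (E=14, G=A73): 2 rows → F takes values {V23, V43} — violation — fails.
None of the 3 dependencies hold.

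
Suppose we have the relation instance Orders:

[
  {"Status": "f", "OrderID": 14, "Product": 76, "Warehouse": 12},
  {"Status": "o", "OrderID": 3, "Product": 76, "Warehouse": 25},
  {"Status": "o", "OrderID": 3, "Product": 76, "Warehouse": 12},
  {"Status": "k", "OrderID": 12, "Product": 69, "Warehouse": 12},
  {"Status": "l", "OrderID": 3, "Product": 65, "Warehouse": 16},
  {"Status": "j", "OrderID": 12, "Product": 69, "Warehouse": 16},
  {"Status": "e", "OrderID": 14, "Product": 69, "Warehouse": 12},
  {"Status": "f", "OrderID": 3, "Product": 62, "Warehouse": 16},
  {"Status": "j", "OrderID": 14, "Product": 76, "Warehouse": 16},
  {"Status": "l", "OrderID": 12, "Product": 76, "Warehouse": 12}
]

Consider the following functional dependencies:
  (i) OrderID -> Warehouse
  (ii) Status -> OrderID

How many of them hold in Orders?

0

(i) OrderID -> Warehouse: OrderID=14: 3 rows → Warehouse takes values {12, 16} — violation; OrderID=3: 4 rows → Warehouse takes values {25, 12, 16} — violation; OrderID=12: 3 rows → Warehouse takes values {12, 16} — violation — fails.
(ii) Status -> OrderID: Status=f: 2 rows → OrderID takes values {14, 3} — violation; Status=l: 2 rows → OrderID takes values {3, 12} — violation; Status=j: 2 rows → OrderID takes values {12, 14} — violation — fails.
None of the 2 dependencies hold.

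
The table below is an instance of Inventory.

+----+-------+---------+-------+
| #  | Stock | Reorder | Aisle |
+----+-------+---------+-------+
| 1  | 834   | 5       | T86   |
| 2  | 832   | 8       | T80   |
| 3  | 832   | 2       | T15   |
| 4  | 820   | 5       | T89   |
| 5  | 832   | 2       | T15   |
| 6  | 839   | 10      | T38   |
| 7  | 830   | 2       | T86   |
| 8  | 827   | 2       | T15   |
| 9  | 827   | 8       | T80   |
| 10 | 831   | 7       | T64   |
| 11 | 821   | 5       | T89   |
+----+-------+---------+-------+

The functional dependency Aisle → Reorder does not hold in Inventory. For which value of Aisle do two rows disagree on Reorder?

Aisle=T86: rows 1, 7 → Reorder takes values {5, 2} — violation
Aisle=T80: rows 2, 9 → Reorder = 8, 8 ✓
Aisle=T15: rows 3, 5, 8 → Reorder = 2, 2, 2 ✓
Aisle=T89: rows 4, 11 → Reorder = 5, 5 ✓
Aisle=T38: row 6 → Reorder = 10 ✓
Aisle=T64: row 10 → Reorder = 7 ✓
The only Aisle value with inconsistent Reorder is Aisle=T86.

T86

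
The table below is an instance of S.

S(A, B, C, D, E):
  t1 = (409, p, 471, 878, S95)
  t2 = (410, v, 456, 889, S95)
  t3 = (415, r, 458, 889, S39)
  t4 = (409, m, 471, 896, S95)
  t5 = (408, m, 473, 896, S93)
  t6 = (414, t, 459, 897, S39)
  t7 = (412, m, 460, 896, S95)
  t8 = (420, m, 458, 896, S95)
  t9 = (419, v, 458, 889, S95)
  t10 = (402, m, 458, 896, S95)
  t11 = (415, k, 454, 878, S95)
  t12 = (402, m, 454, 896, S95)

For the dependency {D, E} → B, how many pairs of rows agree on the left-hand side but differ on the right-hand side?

(D=878, E=S95): violating pairs (1,11) — 1 pair.
(D=889, E=S95): all 2 rows agree on B — 0 pairs.
(D=896, E=S95): all 5 rows agree on B — 0 pairs.

1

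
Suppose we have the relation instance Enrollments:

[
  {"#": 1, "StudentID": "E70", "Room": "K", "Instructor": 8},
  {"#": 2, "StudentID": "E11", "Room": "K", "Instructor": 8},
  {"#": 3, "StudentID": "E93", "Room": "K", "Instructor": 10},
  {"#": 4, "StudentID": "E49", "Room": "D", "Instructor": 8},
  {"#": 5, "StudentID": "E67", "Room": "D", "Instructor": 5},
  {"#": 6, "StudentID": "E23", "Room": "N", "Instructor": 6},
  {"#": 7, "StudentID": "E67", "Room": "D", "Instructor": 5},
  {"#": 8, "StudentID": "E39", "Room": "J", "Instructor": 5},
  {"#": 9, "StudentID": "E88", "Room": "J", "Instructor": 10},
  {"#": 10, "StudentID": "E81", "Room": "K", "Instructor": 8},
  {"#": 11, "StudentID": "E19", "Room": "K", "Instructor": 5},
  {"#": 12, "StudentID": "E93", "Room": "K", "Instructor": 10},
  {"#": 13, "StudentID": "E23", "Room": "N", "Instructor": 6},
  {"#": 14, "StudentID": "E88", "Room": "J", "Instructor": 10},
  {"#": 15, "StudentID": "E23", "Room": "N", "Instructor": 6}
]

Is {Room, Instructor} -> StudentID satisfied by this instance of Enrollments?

(Room=K, Instructor=8): rows 1, 2, 10 → StudentID takes values {E70, E11, E81} — violation
(Room=K, Instructor=10): rows 3, 12 → StudentID = E93, E93 ✓
(Room=D, Instructor=8): row 4 → StudentID = E49 ✓
(Room=D, Instructor=5): rows 5, 7 → StudentID = E67, E67 ✓
(Room=N, Instructor=6): rows 6, 13, 15 → StudentID = E23, E23, E23 ✓
(Room=J, Instructor=5): row 8 → StudentID = E39 ✓
(Room=J, Instructor=10): rows 9, 14 → StudentID = E88, E88 ✓
(Room=K, Instructor=5): row 11 → StudentID = E19 ✓
Two rows agree on {Room, Instructor} but differ on StudentID, so {Room, Instructor} -> StudentID does not hold.

No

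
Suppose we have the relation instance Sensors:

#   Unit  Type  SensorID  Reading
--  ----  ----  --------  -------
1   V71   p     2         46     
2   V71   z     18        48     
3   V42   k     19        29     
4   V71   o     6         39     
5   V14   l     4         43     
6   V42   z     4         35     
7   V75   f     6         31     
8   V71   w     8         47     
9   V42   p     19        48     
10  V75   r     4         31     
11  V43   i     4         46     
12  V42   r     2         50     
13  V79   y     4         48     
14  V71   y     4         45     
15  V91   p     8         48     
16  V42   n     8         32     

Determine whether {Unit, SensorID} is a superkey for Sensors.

Rows 3 and 9 have the same {Unit, SensorID} value (Unit=V42, SensorID=19) but are distinct tuples, so {Unit, SensorID} does not determine every attribute — not a superkey.

No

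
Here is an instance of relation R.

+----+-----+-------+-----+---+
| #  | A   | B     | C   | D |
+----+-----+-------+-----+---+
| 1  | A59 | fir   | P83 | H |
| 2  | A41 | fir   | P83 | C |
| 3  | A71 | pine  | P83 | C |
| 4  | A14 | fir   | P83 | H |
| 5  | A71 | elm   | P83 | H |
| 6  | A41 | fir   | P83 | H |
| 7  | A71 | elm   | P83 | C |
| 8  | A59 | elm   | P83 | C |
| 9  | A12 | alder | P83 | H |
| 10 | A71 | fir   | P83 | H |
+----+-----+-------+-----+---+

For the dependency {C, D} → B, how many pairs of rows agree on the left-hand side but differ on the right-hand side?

(C=P83, D=H): violating pairs (1,5), (1,9), (4,5), (4,9), (5,6), (5,9), (5,10), (6,9), (9,10) — 9 pairs.
(C=P83, D=C): violating pairs (2,3), (2,7), (2,8), (3,7), (3,8) — 5 pairs.

14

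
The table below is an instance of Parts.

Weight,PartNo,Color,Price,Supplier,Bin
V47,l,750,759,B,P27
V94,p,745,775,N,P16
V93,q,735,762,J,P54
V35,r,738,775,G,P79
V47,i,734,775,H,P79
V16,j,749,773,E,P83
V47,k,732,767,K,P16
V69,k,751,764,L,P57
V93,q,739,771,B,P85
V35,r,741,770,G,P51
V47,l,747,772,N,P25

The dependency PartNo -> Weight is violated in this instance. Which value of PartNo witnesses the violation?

k

PartNo=l: 2 rows → Weight = V47, V47 ✓
PartNo=p: 1 row → Weight = V94 ✓
PartNo=q: 2 rows → Weight = V93, V93 ✓
PartNo=r: 2 rows → Weight = V35, V35 ✓
PartNo=i: 1 row → Weight = V47 ✓
PartNo=j: 1 row → Weight = V16 ✓
PartNo=k: 2 rows → Weight takes values {V47, V69} — violation
The only PartNo value with inconsistent Weight is PartNo=k.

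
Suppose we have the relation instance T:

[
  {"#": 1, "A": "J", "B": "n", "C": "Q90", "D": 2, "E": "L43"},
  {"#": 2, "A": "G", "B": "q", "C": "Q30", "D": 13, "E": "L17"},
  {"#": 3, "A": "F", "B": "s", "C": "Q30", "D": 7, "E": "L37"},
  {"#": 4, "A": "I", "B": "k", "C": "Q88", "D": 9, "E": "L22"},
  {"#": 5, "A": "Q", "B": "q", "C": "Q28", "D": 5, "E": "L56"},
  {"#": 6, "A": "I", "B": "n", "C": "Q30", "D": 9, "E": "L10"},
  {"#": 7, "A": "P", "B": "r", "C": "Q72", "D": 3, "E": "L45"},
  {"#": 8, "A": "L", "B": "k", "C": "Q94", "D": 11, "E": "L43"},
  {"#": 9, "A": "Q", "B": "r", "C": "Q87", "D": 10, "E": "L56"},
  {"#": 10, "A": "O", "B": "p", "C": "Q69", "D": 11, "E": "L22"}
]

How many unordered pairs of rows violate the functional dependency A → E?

1

A=I: violating pairs (4,6) — 1 pair.
A=Q: all 2 rows agree on E — 0 pairs.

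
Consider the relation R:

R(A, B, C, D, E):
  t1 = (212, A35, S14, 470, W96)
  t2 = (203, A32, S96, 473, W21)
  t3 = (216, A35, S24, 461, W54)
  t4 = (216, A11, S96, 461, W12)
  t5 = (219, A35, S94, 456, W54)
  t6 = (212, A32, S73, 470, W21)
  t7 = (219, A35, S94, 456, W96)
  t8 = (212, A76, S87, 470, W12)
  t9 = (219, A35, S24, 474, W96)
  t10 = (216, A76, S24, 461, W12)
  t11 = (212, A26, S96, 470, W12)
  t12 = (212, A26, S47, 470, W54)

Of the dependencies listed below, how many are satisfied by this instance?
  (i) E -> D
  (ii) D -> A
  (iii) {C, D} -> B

1

(i) E -> D: E=W96: rows 1, 7, 9 → D takes values {470, 456, 474} — violation; E=W21: rows 2, 6 → D takes values {473, 470} — violation; E=W54: rows 3, 5, 12 → D takes values {461, 456, 470} — violation; E=W12: rows 4, 8, 10, 11 → D takes values {461, 470} — violation — fails.
(ii) D -> A: every LHS value maps to a single RHS value — holds.
(iii) {C, D} -> B: (C=S24, D=461): rows 3, 10 → B takes values {A35, A76} — violation — fails.
1 of the 3 dependencies holds.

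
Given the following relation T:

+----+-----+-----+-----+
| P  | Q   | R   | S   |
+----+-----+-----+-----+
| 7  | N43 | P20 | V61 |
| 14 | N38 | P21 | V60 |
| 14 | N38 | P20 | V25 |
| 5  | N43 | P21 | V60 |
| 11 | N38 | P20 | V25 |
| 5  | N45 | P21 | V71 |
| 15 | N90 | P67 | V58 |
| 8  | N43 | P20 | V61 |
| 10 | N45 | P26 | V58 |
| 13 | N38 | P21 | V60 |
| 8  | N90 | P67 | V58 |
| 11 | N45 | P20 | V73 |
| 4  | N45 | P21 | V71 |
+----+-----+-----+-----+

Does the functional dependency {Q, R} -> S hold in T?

(Q=N43, R=P20): 2 rows → S = V61, V61 ✓
(Q=N38, R=P21): 2 rows → S = V60, V60 ✓
(Q=N38, R=P20): 2 rows → S = V25, V25 ✓
(Q=N43, R=P21): 1 row → S = V60 ✓
(Q=N45, R=P21): 2 rows → S = V71, V71 ✓
(Q=N90, R=P67): 2 rows → S = V58, V58 ✓
(Q=N45, R=P26): 1 row → S = V58 ✓
(Q=N45, R=P20): 1 row → S = V73 ✓
Every {Q, R} value is associated with a single S value, so {Q, R} -> S holds.

Yes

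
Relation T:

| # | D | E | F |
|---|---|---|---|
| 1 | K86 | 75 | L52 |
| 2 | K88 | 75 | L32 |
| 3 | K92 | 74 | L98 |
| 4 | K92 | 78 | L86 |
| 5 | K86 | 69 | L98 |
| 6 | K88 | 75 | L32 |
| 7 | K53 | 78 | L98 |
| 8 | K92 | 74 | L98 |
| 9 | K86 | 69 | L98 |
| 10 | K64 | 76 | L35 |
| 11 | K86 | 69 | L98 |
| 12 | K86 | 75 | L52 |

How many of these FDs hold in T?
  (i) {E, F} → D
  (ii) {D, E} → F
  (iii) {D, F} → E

(i) {E, F} → D: every LHS value maps to a single RHS value — holds.
(ii) {D, E} → F: every LHS value maps to a single RHS value — holds.
(iii) {D, F} → E: every LHS value maps to a single RHS value — holds.
3 of the 3 dependencies hold.

3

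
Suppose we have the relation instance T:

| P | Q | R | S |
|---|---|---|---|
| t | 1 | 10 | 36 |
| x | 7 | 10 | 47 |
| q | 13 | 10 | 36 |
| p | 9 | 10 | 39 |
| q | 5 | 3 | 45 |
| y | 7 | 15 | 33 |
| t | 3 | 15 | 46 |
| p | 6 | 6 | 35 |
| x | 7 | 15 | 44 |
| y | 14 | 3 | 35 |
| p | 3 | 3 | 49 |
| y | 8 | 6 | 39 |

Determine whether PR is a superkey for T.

Yes

All 12 rows have distinct PR values, so PR → (all attributes) holds and PR is a superkey.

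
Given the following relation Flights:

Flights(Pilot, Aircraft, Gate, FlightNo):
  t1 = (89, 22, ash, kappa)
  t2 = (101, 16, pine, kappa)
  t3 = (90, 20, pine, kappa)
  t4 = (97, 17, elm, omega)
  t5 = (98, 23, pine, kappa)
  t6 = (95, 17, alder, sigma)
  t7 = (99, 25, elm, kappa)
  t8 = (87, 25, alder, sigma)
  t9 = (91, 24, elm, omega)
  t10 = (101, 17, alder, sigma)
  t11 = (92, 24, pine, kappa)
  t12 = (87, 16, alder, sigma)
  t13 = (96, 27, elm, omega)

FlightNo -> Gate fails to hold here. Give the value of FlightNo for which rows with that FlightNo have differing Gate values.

FlightNo=kappa: rows 1, 2, 3, 5, 7, 11 → Gate takes values {ash, pine, elm} — violation
FlightNo=omega: rows 4, 9, 13 → Gate = elm, elm, elm ✓
FlightNo=sigma: rows 6, 8, 10, 12 → Gate = alder, alder, alder, alder ✓
The only FlightNo value with inconsistent Gate is FlightNo=kappa.

kappa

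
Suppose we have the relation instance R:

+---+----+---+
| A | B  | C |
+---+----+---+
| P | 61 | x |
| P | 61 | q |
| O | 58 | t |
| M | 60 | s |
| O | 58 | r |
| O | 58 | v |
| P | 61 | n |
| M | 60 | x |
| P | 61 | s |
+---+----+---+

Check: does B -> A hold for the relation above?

Yes

B=61: 4 rows → A = P, P, P, P ✓
B=58: 3 rows → A = O, O, O ✓
B=60: 2 rows → A = M, M ✓
Every B value is associated with a single A value, so B -> A holds.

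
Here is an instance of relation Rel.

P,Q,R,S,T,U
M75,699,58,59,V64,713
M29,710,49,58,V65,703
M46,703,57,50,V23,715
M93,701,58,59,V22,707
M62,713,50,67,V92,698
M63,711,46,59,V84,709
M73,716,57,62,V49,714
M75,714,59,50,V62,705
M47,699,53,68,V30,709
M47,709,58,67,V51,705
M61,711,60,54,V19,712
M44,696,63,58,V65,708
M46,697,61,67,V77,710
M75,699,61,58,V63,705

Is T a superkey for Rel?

No

Two distinct rows share T=V65, so T does not determine every attribute — not a superkey.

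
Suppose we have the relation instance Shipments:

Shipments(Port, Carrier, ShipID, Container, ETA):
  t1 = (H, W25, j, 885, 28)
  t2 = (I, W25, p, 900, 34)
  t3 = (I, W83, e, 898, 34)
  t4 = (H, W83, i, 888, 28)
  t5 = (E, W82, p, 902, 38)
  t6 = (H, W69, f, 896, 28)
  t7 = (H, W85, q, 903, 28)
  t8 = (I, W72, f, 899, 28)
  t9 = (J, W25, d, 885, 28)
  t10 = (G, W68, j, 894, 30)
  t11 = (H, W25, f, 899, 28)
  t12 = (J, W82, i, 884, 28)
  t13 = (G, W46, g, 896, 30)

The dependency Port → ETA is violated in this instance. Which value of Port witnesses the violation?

Port=H: rows 1, 4, 6, 7, 11 → ETA = 28, 28, 28, 28, 28 ✓
Port=I: rows 2, 3, 8 → ETA takes values {34, 28} — violation
Port=E: row 5 → ETA = 38 ✓
Port=J: rows 9, 12 → ETA = 28, 28 ✓
Port=G: rows 10, 13 → ETA = 30, 30 ✓
The only Port value with inconsistent ETA is Port=I.

I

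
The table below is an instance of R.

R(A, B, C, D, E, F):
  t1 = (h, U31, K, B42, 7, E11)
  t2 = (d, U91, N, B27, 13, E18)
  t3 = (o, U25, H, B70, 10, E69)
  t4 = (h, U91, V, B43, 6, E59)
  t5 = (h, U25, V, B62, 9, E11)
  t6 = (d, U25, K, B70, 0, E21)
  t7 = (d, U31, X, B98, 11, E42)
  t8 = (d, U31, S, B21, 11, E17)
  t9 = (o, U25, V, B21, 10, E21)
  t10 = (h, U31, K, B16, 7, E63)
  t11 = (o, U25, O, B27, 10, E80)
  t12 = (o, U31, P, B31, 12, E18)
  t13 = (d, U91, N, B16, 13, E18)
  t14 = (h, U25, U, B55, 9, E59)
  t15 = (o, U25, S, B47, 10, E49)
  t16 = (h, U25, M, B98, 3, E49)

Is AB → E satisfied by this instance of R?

(A=h, B=U31): rows 1, 10 → E = 7, 7 ✓
(A=d, B=U91): rows 2, 13 → E = 13, 13 ✓
(A=o, B=U25): rows 3, 9, 11, 15 → E = 10, 10, 10, 10 ✓
(A=h, B=U91): row 4 → E = 6 ✓
(A=h, B=U25): rows 5, 14, 16 → E takes values {9, 3} — violation
(A=d, B=U25): row 6 → E = 0 ✓
(A=d, B=U31): rows 7, 8 → E = 11, 11 ✓
(A=o, B=U31): row 12 → E = 12 ✓
Two rows agree on AB but differ on E, so AB → E does not hold.

No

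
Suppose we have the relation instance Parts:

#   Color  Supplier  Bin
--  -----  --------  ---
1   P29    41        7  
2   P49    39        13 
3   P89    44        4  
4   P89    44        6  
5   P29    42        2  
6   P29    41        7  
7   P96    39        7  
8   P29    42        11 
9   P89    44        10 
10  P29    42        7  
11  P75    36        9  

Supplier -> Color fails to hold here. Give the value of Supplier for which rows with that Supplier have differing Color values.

39

Supplier=41: rows 1, 6 → Color = P29, P29 ✓
Supplier=39: rows 2, 7 → Color takes values {P49, P96} — violation
Supplier=44: rows 3, 4, 9 → Color = P89, P89, P89 ✓
Supplier=42: rows 5, 8, 10 → Color = P29, P29, P29 ✓
Supplier=36: row 11 → Color = P75 ✓
The only Supplier value with inconsistent Color is Supplier=39.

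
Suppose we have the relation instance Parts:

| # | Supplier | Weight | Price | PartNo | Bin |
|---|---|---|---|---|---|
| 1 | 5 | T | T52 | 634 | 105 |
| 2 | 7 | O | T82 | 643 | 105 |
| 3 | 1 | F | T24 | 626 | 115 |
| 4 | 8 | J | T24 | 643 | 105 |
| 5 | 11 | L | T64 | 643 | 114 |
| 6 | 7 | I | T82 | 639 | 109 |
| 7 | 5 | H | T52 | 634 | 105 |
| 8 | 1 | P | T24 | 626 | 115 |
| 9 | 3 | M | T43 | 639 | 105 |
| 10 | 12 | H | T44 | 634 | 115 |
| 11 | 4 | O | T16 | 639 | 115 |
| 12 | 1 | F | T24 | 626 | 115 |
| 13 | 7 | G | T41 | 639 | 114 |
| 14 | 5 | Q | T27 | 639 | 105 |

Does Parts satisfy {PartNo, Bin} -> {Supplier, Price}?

(PartNo=634, Bin=105): rows 1, 7 → {Supplier,Price} = (5, T52), (5, T52) ✓
(PartNo=643, Bin=105): rows 2, 4 → {Supplier,Price} takes values {(7, T82), (8, T24)} — violation
(PartNo=626, Bin=115): rows 3, 8, 12 → {Supplier,Price} = (1, T24), (1, T24), (1, T24) ✓
(PartNo=643, Bin=114): row 5 → {Supplier,Price} = (11, T64) ✓
(PartNo=639, Bin=109): row 6 → {Supplier,Price} = (7, T82) ✓
(PartNo=639, Bin=105): rows 9, 14 → {Supplier,Price} takes values {(3, T43), (5, T27)} — violation
(PartNo=634, Bin=115): row 10 → {Supplier,Price} = (12, T44) ✓
(PartNo=639, Bin=115): row 11 → {Supplier,Price} = (4, T16) ✓
(PartNo=639, Bin=114): row 13 → {Supplier,Price} = (7, T41) ✓
Two rows agree on {PartNo, Bin} but differ on {Supplier, Price}, so {PartNo, Bin} -> {Supplier, Price} does not hold.

No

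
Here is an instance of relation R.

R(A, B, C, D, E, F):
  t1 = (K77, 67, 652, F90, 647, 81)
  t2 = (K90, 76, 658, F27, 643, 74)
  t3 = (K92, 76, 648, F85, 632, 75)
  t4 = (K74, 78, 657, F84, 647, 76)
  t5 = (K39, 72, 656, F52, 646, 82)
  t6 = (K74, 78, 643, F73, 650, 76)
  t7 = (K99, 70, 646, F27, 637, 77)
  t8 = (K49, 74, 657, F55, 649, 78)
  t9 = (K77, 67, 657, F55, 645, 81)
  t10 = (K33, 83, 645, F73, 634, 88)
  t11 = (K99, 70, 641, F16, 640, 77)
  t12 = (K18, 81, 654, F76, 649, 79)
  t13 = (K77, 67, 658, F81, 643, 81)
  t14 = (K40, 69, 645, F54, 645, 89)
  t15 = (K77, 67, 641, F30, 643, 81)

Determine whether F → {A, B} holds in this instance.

F=81: rows 1, 9, 13, 15 → {A,B} = (K77, 67), (K77, 67), (K77, 67), (K77, 67) ✓
F=74: row 2 → {A,B} = (K90, 76) ✓
F=75: row 3 → {A,B} = (K92, 76) ✓
F=76: rows 4, 6 → {A,B} = (K74, 78), (K74, 78) ✓
F=82: row 5 → {A,B} = (K39, 72) ✓
F=77: rows 7, 11 → {A,B} = (K99, 70), (K99, 70) ✓
F=78: row 8 → {A,B} = (K49, 74) ✓
F=88: row 10 → {A,B} = (K33, 83) ✓
F=79: row 12 → {A,B} = (K18, 81) ✓
F=89: row 14 → {A,B} = (K40, 69) ✓
Every F value is associated with a single {A, B} value, so F → {A, B} holds.

Yes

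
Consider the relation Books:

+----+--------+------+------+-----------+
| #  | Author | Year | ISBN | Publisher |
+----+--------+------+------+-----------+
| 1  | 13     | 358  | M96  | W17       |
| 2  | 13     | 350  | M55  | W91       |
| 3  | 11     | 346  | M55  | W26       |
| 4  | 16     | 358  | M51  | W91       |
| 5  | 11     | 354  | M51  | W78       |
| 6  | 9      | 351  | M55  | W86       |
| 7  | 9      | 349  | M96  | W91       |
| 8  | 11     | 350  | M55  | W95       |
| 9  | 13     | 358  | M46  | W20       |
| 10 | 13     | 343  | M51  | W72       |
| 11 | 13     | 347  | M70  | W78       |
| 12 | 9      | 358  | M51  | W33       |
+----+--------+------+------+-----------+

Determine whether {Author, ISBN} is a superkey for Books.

No

Rows 3 and 8 have the same {Author, ISBN} value (Author=11, ISBN=M55) but are distinct tuples, so {Author, ISBN} does not determine every attribute — not a superkey.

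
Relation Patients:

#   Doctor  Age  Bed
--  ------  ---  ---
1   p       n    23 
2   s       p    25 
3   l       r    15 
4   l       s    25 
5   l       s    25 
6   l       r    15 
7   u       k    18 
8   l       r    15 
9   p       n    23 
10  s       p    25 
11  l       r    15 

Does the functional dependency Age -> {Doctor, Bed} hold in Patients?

Age=n: rows 1, 9 → {Doctor,Bed} = (p, 23), (p, 23) ✓
Age=p: rows 2, 10 → {Doctor,Bed} = (s, 25), (s, 25) ✓
Age=r: rows 3, 6, 8, 11 → {Doctor,Bed} = (l, 15), (l, 15), (l, 15), (l, 15) ✓
Age=s: rows 4, 5 → {Doctor,Bed} = (l, 25), (l, 25) ✓
Age=k: row 7 → {Doctor,Bed} = (u, 18) ✓
Every Age value is associated with a single {Doctor, Bed} value, so Age -> {Doctor, Bed} holds.

Yes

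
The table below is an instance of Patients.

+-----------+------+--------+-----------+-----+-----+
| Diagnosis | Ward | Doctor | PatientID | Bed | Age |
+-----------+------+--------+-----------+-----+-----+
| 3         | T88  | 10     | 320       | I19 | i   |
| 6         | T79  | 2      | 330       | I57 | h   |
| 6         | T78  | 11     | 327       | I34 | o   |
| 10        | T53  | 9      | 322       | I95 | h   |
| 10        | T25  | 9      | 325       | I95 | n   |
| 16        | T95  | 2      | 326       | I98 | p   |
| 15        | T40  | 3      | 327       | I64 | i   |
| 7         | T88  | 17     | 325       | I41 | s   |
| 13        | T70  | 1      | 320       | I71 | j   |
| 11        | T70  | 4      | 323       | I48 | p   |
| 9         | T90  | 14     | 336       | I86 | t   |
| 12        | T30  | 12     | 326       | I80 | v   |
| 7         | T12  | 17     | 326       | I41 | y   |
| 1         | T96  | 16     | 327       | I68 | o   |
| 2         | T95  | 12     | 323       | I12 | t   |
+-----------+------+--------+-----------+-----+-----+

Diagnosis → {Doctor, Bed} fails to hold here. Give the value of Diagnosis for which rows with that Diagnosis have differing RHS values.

6

Diagnosis=3: 1 row → {Doctor,Bed} = (10, I19) ✓
Diagnosis=6: 2 rows → {Doctor,Bed} takes values {(2, I57), (11, I34)} — violation
Diagnosis=10: 2 rows → {Doctor,Bed} = (9, I95), (9, I95) ✓
Diagnosis=16: 1 row → {Doctor,Bed} = (2, I98) ✓
Diagnosis=15: 1 row → {Doctor,Bed} = (3, I64) ✓
Diagnosis=7: 2 rows → {Doctor,Bed} = (17, I41), (17, I41) ✓
Diagnosis=13: 1 row → {Doctor,Bed} = (1, I71) ✓
Diagnosis=11: 1 row → {Doctor,Bed} = (4, I48) ✓
Diagnosis=9: 1 row → {Doctor,Bed} = (14, I86) ✓
Diagnosis=12: 1 row → {Doctor,Bed} = (12, I80) ✓
Diagnosis=1: 1 row → {Doctor,Bed} = (16, I68) ✓
Diagnosis=2: 1 row → {Doctor,Bed} = (12, I12) ✓
The only Diagnosis value with inconsistent RHS is Diagnosis=6.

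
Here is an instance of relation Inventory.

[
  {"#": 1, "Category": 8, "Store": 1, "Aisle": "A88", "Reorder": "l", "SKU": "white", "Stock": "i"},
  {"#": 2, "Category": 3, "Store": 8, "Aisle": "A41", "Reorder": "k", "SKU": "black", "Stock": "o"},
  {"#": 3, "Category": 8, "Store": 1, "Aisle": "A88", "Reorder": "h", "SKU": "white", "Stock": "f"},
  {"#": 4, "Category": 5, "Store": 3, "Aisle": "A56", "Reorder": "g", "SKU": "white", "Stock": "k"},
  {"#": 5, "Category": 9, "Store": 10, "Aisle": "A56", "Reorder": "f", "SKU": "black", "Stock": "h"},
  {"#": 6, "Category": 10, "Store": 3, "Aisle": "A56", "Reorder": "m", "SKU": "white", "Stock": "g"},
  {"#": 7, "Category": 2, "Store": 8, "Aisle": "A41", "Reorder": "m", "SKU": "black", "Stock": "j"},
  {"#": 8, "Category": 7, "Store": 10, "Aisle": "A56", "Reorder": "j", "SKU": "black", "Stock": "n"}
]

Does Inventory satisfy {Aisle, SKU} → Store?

(Aisle=A88, SKU=white): rows 1, 3 → Store = 1, 1 ✓
(Aisle=A41, SKU=black): rows 2, 7 → Store = 8, 8 ✓
(Aisle=A56, SKU=white): rows 4, 6 → Store = 3, 3 ✓
(Aisle=A56, SKU=black): rows 5, 8 → Store = 10, 10 ✓
Every {Aisle, SKU} value is associated with a single Store value, so {Aisle, SKU} → Store holds.

Yes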